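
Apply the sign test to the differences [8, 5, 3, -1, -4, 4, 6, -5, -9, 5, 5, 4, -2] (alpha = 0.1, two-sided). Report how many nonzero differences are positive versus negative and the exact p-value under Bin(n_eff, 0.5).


Step 1: Discard zero differences. Original n = 13; n_eff = number of nonzero differences = 13.
Nonzero differences (with sign): +8, +5, +3, -1, -4, +4, +6, -5, -9, +5, +5, +4, -2
Step 2: Count signs: positive = 8, negative = 5.
Step 3: Under H0: P(positive) = 0.5, so the number of positives S ~ Bin(13, 0.5).
Step 4: Two-sided exact p-value = sum of Bin(13,0.5) probabilities at or below the observed probability = 0.581055.
Step 5: alpha = 0.1. fail to reject H0.

n_eff = 13, pos = 8, neg = 5, p = 0.581055, fail to reject H0.


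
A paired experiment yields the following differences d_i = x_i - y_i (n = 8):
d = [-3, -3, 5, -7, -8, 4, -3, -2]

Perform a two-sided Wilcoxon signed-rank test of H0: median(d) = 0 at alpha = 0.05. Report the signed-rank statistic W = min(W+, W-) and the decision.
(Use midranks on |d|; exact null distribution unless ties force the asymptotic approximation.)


Step 1: Drop any zero differences (none here) and take |d_i|.
|d| = [3, 3, 5, 7, 8, 4, 3, 2]
Step 2: Midrank |d_i| (ties get averaged ranks).
ranks: |3|->3, |3|->3, |5|->6, |7|->7, |8|->8, |4|->5, |3|->3, |2|->1
Step 3: Attach original signs; sum ranks with positive sign and with negative sign.
W+ = 6 + 5 = 11
W- = 3 + 3 + 7 + 8 + 3 + 1 = 25
(Check: W+ + W- = 36 should equal n(n+1)/2 = 36.)
Step 4: Test statistic W = min(W+, W-) = 11.
Step 5: Ties in |d|, so use the tie-corrected normal approximation.
        E[W] = n(n+1)/4 = 8*9/4 = 18.
        Tie groups: |d|=3 (t=3); sum(t^3 - t) = 24.
        Var[W] = n(n+1)(2n+1)/24 - sum(t^3-t)/48 = 1224/24 - 24/48 = 50.5.
        z = (W - E[W]) / sqrt(Var[W]) = (11 - 18) / 7.1063 = -0.9850.
        Two-sided p = 2*Phi(z) = 0.324606.
Step 6: alpha = 0.05. fail to reject H0.

W+ = 11, W- = 25, W = min = 11, p = 0.324606, fail to reject H0.


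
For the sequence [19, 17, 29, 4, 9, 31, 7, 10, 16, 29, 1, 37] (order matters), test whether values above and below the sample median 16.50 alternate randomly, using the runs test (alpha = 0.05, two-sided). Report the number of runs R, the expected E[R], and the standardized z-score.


Step 1: Compute median = 16.50; label A = above, B = below.
Labels in order: AAABBABBBABA  (n_A = 6, n_B = 6)
Step 2: Count runs R = 7.
Step 3: Under H0 (random ordering), E[R] = 2*n_A*n_B/(n_A+n_B) + 1 = 2*6*6/12 + 1 = 7.0000.
        Var[R] = 2*n_A*n_B*(2*n_A*n_B - n_A - n_B) / ((n_A+n_B)^2 * (n_A+n_B-1)) = 4320/1584 = 2.7273.
        SD[R] = 1.6514.
Step 4: R = E[R], so z = 0 with no continuity correction.
Step 5: Two-sided p-value via normal approximation = 2*(1 - Phi(|z|)) = 1.000000.
Step 6: alpha = 0.05. fail to reject H0.

R = 7, z = 0.0000, p = 1.000000, fail to reject H0.


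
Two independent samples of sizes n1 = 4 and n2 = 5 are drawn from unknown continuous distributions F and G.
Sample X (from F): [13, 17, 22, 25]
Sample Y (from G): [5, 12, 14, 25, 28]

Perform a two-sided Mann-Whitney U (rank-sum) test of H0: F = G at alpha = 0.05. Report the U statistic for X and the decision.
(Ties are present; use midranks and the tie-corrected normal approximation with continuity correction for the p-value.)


Step 1: Combine and sort all 9 observations; assign midranks.
sorted (value, group): (5,Y), (12,Y), (13,X), (14,Y), (17,X), (22,X), (25,X), (25,Y), (28,Y)
ranks: 5->1, 12->2, 13->3, 14->4, 17->5, 22->6, 25->7.5, 25->7.5, 28->9
Step 2: Rank sum for X: R1 = 3 + 5 + 6 + 7.5 = 21.5.
Step 3: U_X = R1 - n1(n1+1)/2 = 21.5 - 4*5/2 = 21.5 - 10 = 11.5.
       U_Y = n1*n2 - U_X = 20 - 11.5 = 8.5.
Step 4: Ties are present, so use the tie-corrected normal approximation (with continuity correction) for the p-value.
Step 5: p-value = 0.805701; compare to alpha = 0.05. fail to reject H0.

U_X = 11.5, p = 0.805701, fail to reject H0 at alpha = 0.05.


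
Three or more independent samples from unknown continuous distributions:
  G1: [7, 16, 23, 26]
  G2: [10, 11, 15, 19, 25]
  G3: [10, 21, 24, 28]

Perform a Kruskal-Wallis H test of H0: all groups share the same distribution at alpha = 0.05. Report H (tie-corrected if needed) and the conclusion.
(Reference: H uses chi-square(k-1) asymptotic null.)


Step 1: Combine all N = 13 observations and assign midranks.
sorted (value, group, rank): (7,G1,1), (10,G2,2.5), (10,G3,2.5), (11,G2,4), (15,G2,5), (16,G1,6), (19,G2,7), (21,G3,8), (23,G1,9), (24,G3,10), (25,G2,11), (26,G1,12), (28,G3,13)
Step 2: Sum ranks within each group.
R_1 = 28 (n_1 = 4)
R_2 = 29.5 (n_2 = 5)
R_3 = 33.5 (n_3 = 4)
Step 3: H = 12/(N(N+1)) * sum(R_i^2/n_i) - 3(N+1)
     = 12/(13*14) * (28^2/4 + 29.5^2/5 + 33.5^2/4) - 3*14
     = 0.065934 * 650.612 - 42
     = 0.897527.
Step 4: Ties present; correction factor C = 1 - 6/(13^3 - 13) = 0.997253. Corrected H = 0.897527 / 0.997253 = 0.900000.
Step 5: Under H0, H ~ chi^2(2); p-value = 0.637628.
Step 6: alpha = 0.05. fail to reject H0.

H = 0.9000, df = 2, p = 0.637628, fail to reject H0.


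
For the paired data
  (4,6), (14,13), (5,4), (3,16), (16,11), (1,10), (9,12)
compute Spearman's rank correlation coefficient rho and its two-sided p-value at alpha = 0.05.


Step 1: Rank x and y separately (midranks; no ties here).
rank(x): 4->3, 14->6, 5->4, 3->2, 16->7, 1->1, 9->5
rank(y): 6->2, 13->6, 4->1, 16->7, 11->4, 10->3, 12->5
Step 2: d_i = R_x(i) - R_y(i); compute d_i^2.
  (3-2)^2=1, (6-6)^2=0, (4-1)^2=9, (2-7)^2=25, (7-4)^2=9, (1-3)^2=4, (5-5)^2=0
sum(d^2) = 48.
Step 3: rho = 1 - 6*48 / (7*(7^2 - 1)) = 1 - 288/336 = 0.142857.
Step 4: Under H0, t = rho * sqrt((n-2)/(1-rho^2)) = 0.3227 ~ t(5).
Step 5: Two-sided p-value from the t-distribution with 5 df = 0.759945.
Step 6: alpha = 0.05. fail to reject H0.

rho = 0.1429, p = 0.759945, fail to reject H0 at alpha = 0.05.


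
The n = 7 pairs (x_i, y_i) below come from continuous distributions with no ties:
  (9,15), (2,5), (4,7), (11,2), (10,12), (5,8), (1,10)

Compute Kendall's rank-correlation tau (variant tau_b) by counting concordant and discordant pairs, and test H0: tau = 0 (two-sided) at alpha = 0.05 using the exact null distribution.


Step 1: Enumerate the 21 unordered pairs (i,j) with i<j and classify each by sign(x_j-x_i) * sign(y_j-y_i).
  (1,2):dx=-7,dy=-10->C; (1,3):dx=-5,dy=-8->C; (1,4):dx=+2,dy=-13->D; (1,5):dx=+1,dy=-3->D
  (1,6):dx=-4,dy=-7->C; (1,7):dx=-8,dy=-5->C; (2,3):dx=+2,dy=+2->C; (2,4):dx=+9,dy=-3->D
  (2,5):dx=+8,dy=+7->C; (2,6):dx=+3,dy=+3->C; (2,7):dx=-1,dy=+5->D; (3,4):dx=+7,dy=-5->D
  (3,5):dx=+6,dy=+5->C; (3,6):dx=+1,dy=+1->C; (3,7):dx=-3,dy=+3->D; (4,5):dx=-1,dy=+10->D
  (4,6):dx=-6,dy=+6->D; (4,7):dx=-10,dy=+8->D; (5,6):dx=-5,dy=-4->C; (5,7):dx=-9,dy=-2->C
  (6,7):dx=-4,dy=+2->D
Step 2: C = 11, D = 10, total pairs = 21.
Step 3: tau = (C - D)/(n(n-1)/2) = (11 - 10)/21 = 0.047619.
Step 4: Exact two-sided p-value (enumerate n! = 5040 permutations of y under H0): p = 1.000000.
Step 5: alpha = 0.05. fail to reject H0.

tau_b = 0.0476 (C=11, D=10), p = 1.000000, fail to reject H0.


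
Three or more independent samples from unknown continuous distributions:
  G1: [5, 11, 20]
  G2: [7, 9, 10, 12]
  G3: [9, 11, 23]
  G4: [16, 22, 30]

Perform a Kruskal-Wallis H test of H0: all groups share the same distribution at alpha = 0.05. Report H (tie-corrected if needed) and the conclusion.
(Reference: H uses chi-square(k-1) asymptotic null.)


Step 1: Combine all N = 13 observations and assign midranks.
sorted (value, group, rank): (5,G1,1), (7,G2,2), (9,G2,3.5), (9,G3,3.5), (10,G2,5), (11,G1,6.5), (11,G3,6.5), (12,G2,8), (16,G4,9), (20,G1,10), (22,G4,11), (23,G3,12), (30,G4,13)
Step 2: Sum ranks within each group.
R_1 = 17.5 (n_1 = 3)
R_2 = 18.5 (n_2 = 4)
R_3 = 22 (n_3 = 3)
R_4 = 33 (n_4 = 3)
Step 3: H = 12/(N(N+1)) * sum(R_i^2/n_i) - 3(N+1)
     = 12/(13*14) * (17.5^2/3 + 18.5^2/4 + 22^2/3 + 33^2/3) - 3*14
     = 0.065934 * 711.979 - 42
     = 4.943681.
Step 4: Ties present; correction factor C = 1 - 12/(13^3 - 13) = 0.994505. Corrected H = 4.943681 / 0.994505 = 4.970994.
Step 5: Under H0, H ~ chi^2(3); p-value = 0.173933.
Step 6: alpha = 0.05. fail to reject H0.

H = 4.9710, df = 3, p = 0.173933, fail to reject H0.


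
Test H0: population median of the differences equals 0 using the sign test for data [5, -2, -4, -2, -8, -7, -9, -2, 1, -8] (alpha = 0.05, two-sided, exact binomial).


Step 1: Discard zero differences. Original n = 10; n_eff = number of nonzero differences = 10.
Nonzero differences (with sign): +5, -2, -4, -2, -8, -7, -9, -2, +1, -8
Step 2: Count signs: positive = 2, negative = 8.
Step 3: Under H0: P(positive) = 0.5, so the number of positives S ~ Bin(10, 0.5).
Step 4: Two-sided exact p-value = sum of Bin(10,0.5) probabilities at or below the observed probability = 0.109375.
Step 5: alpha = 0.05. fail to reject H0.

n_eff = 10, pos = 2, neg = 8, p = 0.109375, fail to reject H0.


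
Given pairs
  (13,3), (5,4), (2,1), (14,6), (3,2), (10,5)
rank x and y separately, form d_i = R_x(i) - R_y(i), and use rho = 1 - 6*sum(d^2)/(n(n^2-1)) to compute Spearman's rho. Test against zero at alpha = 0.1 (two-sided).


Step 1: Rank x and y separately (midranks; no ties here).
rank(x): 13->5, 5->3, 2->1, 14->6, 3->2, 10->4
rank(y): 3->3, 4->4, 1->1, 6->6, 2->2, 5->5
Step 2: d_i = R_x(i) - R_y(i); compute d_i^2.
  (5-3)^2=4, (3-4)^2=1, (1-1)^2=0, (6-6)^2=0, (2-2)^2=0, (4-5)^2=1
sum(d^2) = 6.
Step 3: rho = 1 - 6*6 / (6*(6^2 - 1)) = 1 - 36/210 = 0.828571.
Step 4: Under H0, t = rho * sqrt((n-2)/(1-rho^2)) = 2.9598 ~ t(4).
Step 5: Two-sided p-value from the t-distribution with 4 df = 0.041563.
Step 6: alpha = 0.1. reject H0.

rho = 0.8286, p = 0.041563, reject H0 at alpha = 0.1.


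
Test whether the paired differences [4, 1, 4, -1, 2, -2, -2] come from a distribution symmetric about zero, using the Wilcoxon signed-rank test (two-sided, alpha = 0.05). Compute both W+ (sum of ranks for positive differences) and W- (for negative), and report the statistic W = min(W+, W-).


Step 1: Drop any zero differences (none here) and take |d_i|.
|d| = [4, 1, 4, 1, 2, 2, 2]
Step 2: Midrank |d_i| (ties get averaged ranks).
ranks: |4|->6.5, |1|->1.5, |4|->6.5, |1|->1.5, |2|->4, |2|->4, |2|->4
Step 3: Attach original signs; sum ranks with positive sign and with negative sign.
W+ = 6.5 + 1.5 + 6.5 + 4 = 18.5
W- = 1.5 + 4 + 4 = 9.5
(Check: W+ + W- = 28 should equal n(n+1)/2 = 28.)
Step 4: Test statistic W = min(W+, W-) = 9.5.
Step 5: Ties in |d|, so use the tie-corrected normal approximation.
        E[W] = n(n+1)/4 = 7*8/4 = 14.
        Tie groups: |d|=1 (t=2), |d|=2 (t=3), |d|=4 (t=2); sum(t^3 - t) = 36.
        Var[W] = n(n+1)(2n+1)/24 - sum(t^3-t)/48 = 840/24 - 36/48 = 34.25.
        z = (W - E[W]) / sqrt(Var[W]) = (9.5 - 14) / 5.8523 = -0.7689.
        Two-sided p = 2*Phi(z) = 0.441940.
Step 6: alpha = 0.05. fail to reject H0.

W+ = 18.5, W- = 9.5, W = min = 9.5, p = 0.441940, fail to reject H0.


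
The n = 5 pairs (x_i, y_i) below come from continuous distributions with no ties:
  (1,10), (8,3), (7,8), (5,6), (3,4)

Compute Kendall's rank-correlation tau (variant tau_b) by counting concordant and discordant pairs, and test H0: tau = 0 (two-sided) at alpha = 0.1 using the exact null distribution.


Step 1: Enumerate the 10 unordered pairs (i,j) with i<j and classify each by sign(x_j-x_i) * sign(y_j-y_i).
  (1,2):dx=+7,dy=-7->D; (1,3):dx=+6,dy=-2->D; (1,4):dx=+4,dy=-4->D; (1,5):dx=+2,dy=-6->D
  (2,3):dx=-1,dy=+5->D; (2,4):dx=-3,dy=+3->D; (2,5):dx=-5,dy=+1->D; (3,4):dx=-2,dy=-2->C
  (3,5):dx=-4,dy=-4->C; (4,5):dx=-2,dy=-2->C
Step 2: C = 3, D = 7, total pairs = 10.
Step 3: tau = (C - D)/(n(n-1)/2) = (3 - 7)/10 = -0.400000.
Step 4: Exact two-sided p-value (enumerate n! = 120 permutations of y under H0): p = 0.483333.
Step 5: alpha = 0.1. fail to reject H0.

tau_b = -0.4000 (C=3, D=7), p = 0.483333, fail to reject H0.


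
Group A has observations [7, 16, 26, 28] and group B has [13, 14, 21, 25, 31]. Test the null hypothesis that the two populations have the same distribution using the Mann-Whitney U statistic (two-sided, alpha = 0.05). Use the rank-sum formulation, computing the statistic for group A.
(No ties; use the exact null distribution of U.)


Step 1: Combine and sort all 9 observations; assign midranks.
sorted (value, group): (7,X), (13,Y), (14,Y), (16,X), (21,Y), (25,Y), (26,X), (28,X), (31,Y)
ranks: 7->1, 13->2, 14->3, 16->4, 21->5, 25->6, 26->7, 28->8, 31->9
Step 2: Rank sum for X: R1 = 1 + 4 + 7 + 8 = 20.
Step 3: U_X = R1 - n1(n1+1)/2 = 20 - 4*5/2 = 20 - 10 = 10.
       U_Y = n1*n2 - U_X = 20 - 10 = 10.
Step 4: No ties, so the exact null distribution of U (based on enumerating the C(9,4) = 126 equally likely rank assignments) gives the two-sided p-value.
Step 5: p-value = 1.000000; compare to alpha = 0.05. fail to reject H0.

U_X = 10, p = 1.000000, fail to reject H0 at alpha = 0.05.


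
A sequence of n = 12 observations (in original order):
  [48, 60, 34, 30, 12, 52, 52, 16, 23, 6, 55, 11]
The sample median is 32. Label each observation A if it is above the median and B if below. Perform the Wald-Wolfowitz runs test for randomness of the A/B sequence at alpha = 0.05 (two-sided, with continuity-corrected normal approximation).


Step 1: Compute median = 32; label A = above, B = below.
Labels in order: AAABBAABBBAB  (n_A = 6, n_B = 6)
Step 2: Count runs R = 6.
Step 3: Under H0 (random ordering), E[R] = 2*n_A*n_B/(n_A+n_B) + 1 = 2*6*6/12 + 1 = 7.0000.
        Var[R] = 2*n_A*n_B*(2*n_A*n_B - n_A - n_B) / ((n_A+n_B)^2 * (n_A+n_B-1)) = 4320/1584 = 2.7273.
        SD[R] = 1.6514.
Step 4: Continuity-corrected z = (R + 0.5 - E[R]) / SD[R] = (6 + 0.5 - 7.0000) / 1.6514 = -0.3028.
Step 5: Two-sided p-value via normal approximation = 2*(1 - Phi(|z|)) = 0.762069.
Step 6: alpha = 0.05. fail to reject H0.

R = 6, z = -0.3028, p = 0.762069, fail to reject H0.


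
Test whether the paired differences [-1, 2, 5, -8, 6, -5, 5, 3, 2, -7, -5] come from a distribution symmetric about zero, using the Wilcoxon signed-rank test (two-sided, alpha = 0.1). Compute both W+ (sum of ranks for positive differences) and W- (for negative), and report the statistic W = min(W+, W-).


Step 1: Drop any zero differences (none here) and take |d_i|.
|d| = [1, 2, 5, 8, 6, 5, 5, 3, 2, 7, 5]
Step 2: Midrank |d_i| (ties get averaged ranks).
ranks: |1|->1, |2|->2.5, |5|->6.5, |8|->11, |6|->9, |5|->6.5, |5|->6.5, |3|->4, |2|->2.5, |7|->10, |5|->6.5
Step 3: Attach original signs; sum ranks with positive sign and with negative sign.
W+ = 2.5 + 6.5 + 9 + 6.5 + 4 + 2.5 = 31
W- = 1 + 11 + 6.5 + 10 + 6.5 = 35
(Check: W+ + W- = 66 should equal n(n+1)/2 = 66.)
Step 4: Test statistic W = min(W+, W-) = 31.
Step 5: Ties in |d|, so use the tie-corrected normal approximation.
        E[W] = n(n+1)/4 = 11*12/4 = 33.
        Tie groups: |d|=2 (t=2), |d|=5 (t=4); sum(t^3 - t) = 66.
        Var[W] = n(n+1)(2n+1)/24 - sum(t^3-t)/48 = 3036/24 - 66/48 = 125.125.
        z = (W - E[W]) / sqrt(Var[W]) = (31 - 33) / 11.1859 = -0.1788.
        Two-sided p = 2*Phi(z) = 0.858098.
Step 6: alpha = 0.1. fail to reject H0.

W+ = 31, W- = 35, W = min = 31, p = 0.858098, fail to reject H0.


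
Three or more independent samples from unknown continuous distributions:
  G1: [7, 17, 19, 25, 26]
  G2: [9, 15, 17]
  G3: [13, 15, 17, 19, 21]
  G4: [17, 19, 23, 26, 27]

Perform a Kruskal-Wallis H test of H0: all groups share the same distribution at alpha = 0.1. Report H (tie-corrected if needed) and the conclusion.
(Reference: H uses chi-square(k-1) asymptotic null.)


Step 1: Combine all N = 18 observations and assign midranks.
sorted (value, group, rank): (7,G1,1), (9,G2,2), (13,G3,3), (15,G2,4.5), (15,G3,4.5), (17,G1,7.5), (17,G2,7.5), (17,G3,7.5), (17,G4,7.5), (19,G1,11), (19,G3,11), (19,G4,11), (21,G3,13), (23,G4,14), (25,G1,15), (26,G1,16.5), (26,G4,16.5), (27,G4,18)
Step 2: Sum ranks within each group.
R_1 = 51 (n_1 = 5)
R_2 = 14 (n_2 = 3)
R_3 = 39 (n_3 = 5)
R_4 = 67 (n_4 = 5)
Step 3: H = 12/(N(N+1)) * sum(R_i^2/n_i) - 3(N+1)
     = 12/(18*19) * (51^2/5 + 14^2/3 + 39^2/5 + 67^2/5) - 3*19
     = 0.035088 * 1787.53 - 57
     = 5.720468.
Step 4: Ties present; correction factor C = 1 - 96/(18^3 - 18) = 0.983488. Corrected H = 5.720468 / 0.983488 = 5.816509.
Step 5: Under H0, H ~ chi^2(3); p-value = 0.120887.
Step 6: alpha = 0.1. fail to reject H0.

H = 5.8165, df = 3, p = 0.120887, fail to reject H0.


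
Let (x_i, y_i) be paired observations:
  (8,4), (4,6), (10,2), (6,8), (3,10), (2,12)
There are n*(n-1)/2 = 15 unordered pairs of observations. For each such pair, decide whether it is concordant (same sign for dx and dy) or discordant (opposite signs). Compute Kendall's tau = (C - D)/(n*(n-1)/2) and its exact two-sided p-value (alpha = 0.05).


Step 1: Enumerate the 15 unordered pairs (i,j) with i<j and classify each by sign(x_j-x_i) * sign(y_j-y_i).
  (1,2):dx=-4,dy=+2->D; (1,3):dx=+2,dy=-2->D; (1,4):dx=-2,dy=+4->D; (1,5):dx=-5,dy=+6->D
  (1,6):dx=-6,dy=+8->D; (2,3):dx=+6,dy=-4->D; (2,4):dx=+2,dy=+2->C; (2,5):dx=-1,dy=+4->D
  (2,6):dx=-2,dy=+6->D; (3,4):dx=-4,dy=+6->D; (3,5):dx=-7,dy=+8->D; (3,6):dx=-8,dy=+10->D
  (4,5):dx=-3,dy=+2->D; (4,6):dx=-4,dy=+4->D; (5,6):dx=-1,dy=+2->D
Step 2: C = 1, D = 14, total pairs = 15.
Step 3: tau = (C - D)/(n(n-1)/2) = (1 - 14)/15 = -0.866667.
Step 4: Exact two-sided p-value (enumerate n! = 720 permutations of y under H0): p = 0.016667.
Step 5: alpha = 0.05. reject H0.

tau_b = -0.8667 (C=1, D=14), p = 0.016667, reject H0.


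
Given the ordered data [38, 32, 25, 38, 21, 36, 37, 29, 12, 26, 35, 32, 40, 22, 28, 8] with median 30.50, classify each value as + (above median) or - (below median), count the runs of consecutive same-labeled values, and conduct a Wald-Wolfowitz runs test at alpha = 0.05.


Step 1: Compute median = 30.50; label A = above, B = below.
Labels in order: AABABAABBBAAABBB  (n_A = 8, n_B = 8)
Step 2: Count runs R = 8.
Step 3: Under H0 (random ordering), E[R] = 2*n_A*n_B/(n_A+n_B) + 1 = 2*8*8/16 + 1 = 9.0000.
        Var[R] = 2*n_A*n_B*(2*n_A*n_B - n_A - n_B) / ((n_A+n_B)^2 * (n_A+n_B-1)) = 14336/3840 = 3.7333.
        SD[R] = 1.9322.
Step 4: Continuity-corrected z = (R + 0.5 - E[R]) / SD[R] = (8 + 0.5 - 9.0000) / 1.9322 = -0.2588.
Step 5: Two-sided p-value via normal approximation = 2*(1 - Phi(|z|)) = 0.795809.
Step 6: alpha = 0.05. fail to reject H0.

R = 8, z = -0.2588, p = 0.795809, fail to reject H0.


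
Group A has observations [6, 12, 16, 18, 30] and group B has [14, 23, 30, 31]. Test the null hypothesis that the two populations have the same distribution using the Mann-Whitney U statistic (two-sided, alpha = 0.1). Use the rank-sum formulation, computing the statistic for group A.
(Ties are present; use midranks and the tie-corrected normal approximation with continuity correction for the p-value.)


Step 1: Combine and sort all 9 observations; assign midranks.
sorted (value, group): (6,X), (12,X), (14,Y), (16,X), (18,X), (23,Y), (30,X), (30,Y), (31,Y)
ranks: 6->1, 12->2, 14->3, 16->4, 18->5, 23->6, 30->7.5, 30->7.5, 31->9
Step 2: Rank sum for X: R1 = 1 + 2 + 4 + 5 + 7.5 = 19.5.
Step 3: U_X = R1 - n1(n1+1)/2 = 19.5 - 5*6/2 = 19.5 - 15 = 4.5.
       U_Y = n1*n2 - U_X = 20 - 4.5 = 15.5.
Step 4: Ties are present, so use the tie-corrected normal approximation (with continuity correction) for the p-value.
Step 5: p-value = 0.218742; compare to alpha = 0.1. fail to reject H0.

U_X = 4.5, p = 0.218742, fail to reject H0 at alpha = 0.1.


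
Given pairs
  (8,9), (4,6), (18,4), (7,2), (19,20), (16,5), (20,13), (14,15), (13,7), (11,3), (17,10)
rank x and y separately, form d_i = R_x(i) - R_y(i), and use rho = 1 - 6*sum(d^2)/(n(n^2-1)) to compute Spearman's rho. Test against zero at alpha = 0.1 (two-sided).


Step 1: Rank x and y separately (midranks; no ties here).
rank(x): 8->3, 4->1, 18->9, 7->2, 19->10, 16->7, 20->11, 14->6, 13->5, 11->4, 17->8
rank(y): 9->7, 6->5, 4->3, 2->1, 20->11, 5->4, 13->9, 15->10, 7->6, 3->2, 10->8
Step 2: d_i = R_x(i) - R_y(i); compute d_i^2.
  (3-7)^2=16, (1-5)^2=16, (9-3)^2=36, (2-1)^2=1, (10-11)^2=1, (7-4)^2=9, (11-9)^2=4, (6-10)^2=16, (5-6)^2=1, (4-2)^2=4, (8-8)^2=0
sum(d^2) = 104.
Step 3: rho = 1 - 6*104 / (11*(11^2 - 1)) = 1 - 624/1320 = 0.527273.
Step 4: Under H0, t = rho * sqrt((n-2)/(1-rho^2)) = 1.8616 ~ t(9).
Step 5: Two-sided p-value from the t-distribution with 9 df = 0.095565.
Step 6: alpha = 0.1. reject H0.

rho = 0.5273, p = 0.095565, reject H0 at alpha = 0.1.


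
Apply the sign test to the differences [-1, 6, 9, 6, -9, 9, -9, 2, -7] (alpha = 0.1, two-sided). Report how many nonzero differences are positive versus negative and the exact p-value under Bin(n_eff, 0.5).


Step 1: Discard zero differences. Original n = 9; n_eff = number of nonzero differences = 9.
Nonzero differences (with sign): -1, +6, +9, +6, -9, +9, -9, +2, -7
Step 2: Count signs: positive = 5, negative = 4.
Step 3: Under H0: P(positive) = 0.5, so the number of positives S ~ Bin(9, 0.5).
Step 4: Two-sided exact p-value = sum of Bin(9,0.5) probabilities at or below the observed probability = 1.000000.
Step 5: alpha = 0.1. fail to reject H0.

n_eff = 9, pos = 5, neg = 4, p = 1.000000, fail to reject H0.


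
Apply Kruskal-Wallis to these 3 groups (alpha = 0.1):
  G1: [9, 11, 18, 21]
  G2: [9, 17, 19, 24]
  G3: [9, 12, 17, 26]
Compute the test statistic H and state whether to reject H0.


Step 1: Combine all N = 12 observations and assign midranks.
sorted (value, group, rank): (9,G1,2), (9,G2,2), (9,G3,2), (11,G1,4), (12,G3,5), (17,G2,6.5), (17,G3,6.5), (18,G1,8), (19,G2,9), (21,G1,10), (24,G2,11), (26,G3,12)
Step 2: Sum ranks within each group.
R_1 = 24 (n_1 = 4)
R_2 = 28.5 (n_2 = 4)
R_3 = 25.5 (n_3 = 4)
Step 3: H = 12/(N(N+1)) * sum(R_i^2/n_i) - 3(N+1)
     = 12/(12*13) * (24^2/4 + 28.5^2/4 + 25.5^2/4) - 3*13
     = 0.076923 * 509.625 - 39
     = 0.201923.
Step 4: Ties present; correction factor C = 1 - 30/(12^3 - 12) = 0.982517. Corrected H = 0.201923 / 0.982517 = 0.205516.
Step 5: Under H0, H ~ chi^2(2); p-value = 0.902345.
Step 6: alpha = 0.1. fail to reject H0.

H = 0.2055, df = 2, p = 0.902345, fail to reject H0.


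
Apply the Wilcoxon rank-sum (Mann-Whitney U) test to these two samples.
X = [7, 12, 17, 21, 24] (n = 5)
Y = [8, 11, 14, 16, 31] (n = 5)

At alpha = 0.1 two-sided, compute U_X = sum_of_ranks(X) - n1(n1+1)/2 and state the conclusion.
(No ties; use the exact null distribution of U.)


Step 1: Combine and sort all 10 observations; assign midranks.
sorted (value, group): (7,X), (8,Y), (11,Y), (12,X), (14,Y), (16,Y), (17,X), (21,X), (24,X), (31,Y)
ranks: 7->1, 8->2, 11->3, 12->4, 14->5, 16->6, 17->7, 21->8, 24->9, 31->10
Step 2: Rank sum for X: R1 = 1 + 4 + 7 + 8 + 9 = 29.
Step 3: U_X = R1 - n1(n1+1)/2 = 29 - 5*6/2 = 29 - 15 = 14.
       U_Y = n1*n2 - U_X = 25 - 14 = 11.
Step 4: No ties, so the exact null distribution of U (based on enumerating the C(10,5) = 252 equally likely rank assignments) gives the two-sided p-value.
Step 5: p-value = 0.841270; compare to alpha = 0.1. fail to reject H0.

U_X = 14, p = 0.841270, fail to reject H0 at alpha = 0.1.


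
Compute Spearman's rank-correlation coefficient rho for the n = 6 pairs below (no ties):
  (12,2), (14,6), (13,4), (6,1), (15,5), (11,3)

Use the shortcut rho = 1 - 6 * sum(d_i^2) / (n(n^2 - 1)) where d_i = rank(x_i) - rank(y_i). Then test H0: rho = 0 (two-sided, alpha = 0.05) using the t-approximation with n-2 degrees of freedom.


Step 1: Rank x and y separately (midranks; no ties here).
rank(x): 12->3, 14->5, 13->4, 6->1, 15->6, 11->2
rank(y): 2->2, 6->6, 4->4, 1->1, 5->5, 3->3
Step 2: d_i = R_x(i) - R_y(i); compute d_i^2.
  (3-2)^2=1, (5-6)^2=1, (4-4)^2=0, (1-1)^2=0, (6-5)^2=1, (2-3)^2=1
sum(d^2) = 4.
Step 3: rho = 1 - 6*4 / (6*(6^2 - 1)) = 1 - 24/210 = 0.885714.
Step 4: Under H0, t = rho * sqrt((n-2)/(1-rho^2)) = 3.8158 ~ t(4).
Step 5: Two-sided p-value from the t-distribution with 4 df = 0.018845.
Step 6: alpha = 0.05. reject H0.

rho = 0.8857, p = 0.018845, reject H0 at alpha = 0.05.


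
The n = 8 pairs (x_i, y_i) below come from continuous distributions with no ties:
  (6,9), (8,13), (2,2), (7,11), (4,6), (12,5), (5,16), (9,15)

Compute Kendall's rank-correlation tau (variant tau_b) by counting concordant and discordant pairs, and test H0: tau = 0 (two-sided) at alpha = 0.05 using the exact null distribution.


Step 1: Enumerate the 28 unordered pairs (i,j) with i<j and classify each by sign(x_j-x_i) * sign(y_j-y_i).
  (1,2):dx=+2,dy=+4->C; (1,3):dx=-4,dy=-7->C; (1,4):dx=+1,dy=+2->C; (1,5):dx=-2,dy=-3->C
  (1,6):dx=+6,dy=-4->D; (1,7):dx=-1,dy=+7->D; (1,8):dx=+3,dy=+6->C; (2,3):dx=-6,dy=-11->C
  (2,4):dx=-1,dy=-2->C; (2,5):dx=-4,dy=-7->C; (2,6):dx=+4,dy=-8->D; (2,7):dx=-3,dy=+3->D
  (2,8):dx=+1,dy=+2->C; (3,4):dx=+5,dy=+9->C; (3,5):dx=+2,dy=+4->C; (3,6):dx=+10,dy=+3->C
  (3,7):dx=+3,dy=+14->C; (3,8):dx=+7,dy=+13->C; (4,5):dx=-3,dy=-5->C; (4,6):dx=+5,dy=-6->D
  (4,7):dx=-2,dy=+5->D; (4,8):dx=+2,dy=+4->C; (5,6):dx=+8,dy=-1->D; (5,7):dx=+1,dy=+10->C
  (5,8):dx=+5,dy=+9->C; (6,7):dx=-7,dy=+11->D; (6,8):dx=-3,dy=+10->D; (7,8):dx=+4,dy=-1->D
Step 2: C = 18, D = 10, total pairs = 28.
Step 3: tau = (C - D)/(n(n-1)/2) = (18 - 10)/28 = 0.285714.
Step 4: Exact two-sided p-value (enumerate n! = 40320 permutations of y under H0): p = 0.398760.
Step 5: alpha = 0.05. fail to reject H0.

tau_b = 0.2857 (C=18, D=10), p = 0.398760, fail to reject H0.


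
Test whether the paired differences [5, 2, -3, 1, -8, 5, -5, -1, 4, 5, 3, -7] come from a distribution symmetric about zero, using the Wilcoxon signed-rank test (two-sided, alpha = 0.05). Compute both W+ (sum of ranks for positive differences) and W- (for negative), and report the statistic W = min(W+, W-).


Step 1: Drop any zero differences (none here) and take |d_i|.
|d| = [5, 2, 3, 1, 8, 5, 5, 1, 4, 5, 3, 7]
Step 2: Midrank |d_i| (ties get averaged ranks).
ranks: |5|->8.5, |2|->3, |3|->4.5, |1|->1.5, |8|->12, |5|->8.5, |5|->8.5, |1|->1.5, |4|->6, |5|->8.5, |3|->4.5, |7|->11
Step 3: Attach original signs; sum ranks with positive sign and with negative sign.
W+ = 8.5 + 3 + 1.5 + 8.5 + 6 + 8.5 + 4.5 = 40.5
W- = 4.5 + 12 + 8.5 + 1.5 + 11 = 37.5
(Check: W+ + W- = 78 should equal n(n+1)/2 = 78.)
Step 4: Test statistic W = min(W+, W-) = 37.5.
Step 5: Ties in |d|, so use the tie-corrected normal approximation.
        E[W] = n(n+1)/4 = 12*13/4 = 39.
        Tie groups: |d|=1 (t=2), |d|=3 (t=2), |d|=5 (t=4); sum(t^3 - t) = 72.
        Var[W] = n(n+1)(2n+1)/24 - sum(t^3-t)/48 = 3900/24 - 72/48 = 161.
        z = (W - E[W]) / sqrt(Var[W]) = (37.5 - 39) / 12.6886 = -0.1182.
        Two-sided p = 2*Phi(z) = 0.905896.
Step 6: alpha = 0.05. fail to reject H0.

W+ = 40.5, W- = 37.5, W = min = 37.5, p = 0.905896, fail to reject H0.


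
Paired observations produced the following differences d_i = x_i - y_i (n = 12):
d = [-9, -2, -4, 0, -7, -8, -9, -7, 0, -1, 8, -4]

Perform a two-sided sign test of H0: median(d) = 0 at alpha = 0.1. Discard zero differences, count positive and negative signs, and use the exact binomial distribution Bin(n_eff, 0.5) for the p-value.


Step 1: Discard zero differences. Original n = 12; n_eff = number of nonzero differences = 10.
Nonzero differences (with sign): -9, -2, -4, -7, -8, -9, -7, -1, +8, -4
Step 2: Count signs: positive = 1, negative = 9.
Step 3: Under H0: P(positive) = 0.5, so the number of positives S ~ Bin(10, 0.5).
Step 4: Two-sided exact p-value = sum of Bin(10,0.5) probabilities at or below the observed probability = 0.021484.
Step 5: alpha = 0.1. reject H0.

n_eff = 10, pos = 1, neg = 9, p = 0.021484, reject H0.


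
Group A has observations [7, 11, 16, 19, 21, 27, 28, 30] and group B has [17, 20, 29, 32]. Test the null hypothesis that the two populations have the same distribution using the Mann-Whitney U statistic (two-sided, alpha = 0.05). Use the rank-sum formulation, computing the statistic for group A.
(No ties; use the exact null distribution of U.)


Step 1: Combine and sort all 12 observations; assign midranks.
sorted (value, group): (7,X), (11,X), (16,X), (17,Y), (19,X), (20,Y), (21,X), (27,X), (28,X), (29,Y), (30,X), (32,Y)
ranks: 7->1, 11->2, 16->3, 17->4, 19->5, 20->6, 21->7, 27->8, 28->9, 29->10, 30->11, 32->12
Step 2: Rank sum for X: R1 = 1 + 2 + 3 + 5 + 7 + 8 + 9 + 11 = 46.
Step 3: U_X = R1 - n1(n1+1)/2 = 46 - 8*9/2 = 46 - 36 = 10.
       U_Y = n1*n2 - U_X = 32 - 10 = 22.
Step 4: No ties, so the exact null distribution of U (based on enumerating the C(12,8) = 495 equally likely rank assignments) gives the two-sided p-value.
Step 5: p-value = 0.367677; compare to alpha = 0.05. fail to reject H0.

U_X = 10, p = 0.367677, fail to reject H0 at alpha = 0.05.


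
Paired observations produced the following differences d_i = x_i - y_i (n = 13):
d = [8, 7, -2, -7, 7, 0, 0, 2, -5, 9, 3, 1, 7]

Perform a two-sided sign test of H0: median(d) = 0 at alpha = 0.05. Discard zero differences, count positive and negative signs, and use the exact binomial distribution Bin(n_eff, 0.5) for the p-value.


Step 1: Discard zero differences. Original n = 13; n_eff = number of nonzero differences = 11.
Nonzero differences (with sign): +8, +7, -2, -7, +7, +2, -5, +9, +3, +1, +7
Step 2: Count signs: positive = 8, negative = 3.
Step 3: Under H0: P(positive) = 0.5, so the number of positives S ~ Bin(11, 0.5).
Step 4: Two-sided exact p-value = sum of Bin(11,0.5) probabilities at or below the observed probability = 0.226562.
Step 5: alpha = 0.05. fail to reject H0.

n_eff = 11, pos = 8, neg = 3, p = 0.226562, fail to reject H0.


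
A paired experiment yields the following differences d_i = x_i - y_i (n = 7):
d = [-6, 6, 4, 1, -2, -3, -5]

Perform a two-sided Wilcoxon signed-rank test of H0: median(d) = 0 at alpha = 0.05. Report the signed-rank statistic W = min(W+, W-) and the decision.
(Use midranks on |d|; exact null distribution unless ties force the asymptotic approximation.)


Step 1: Drop any zero differences (none here) and take |d_i|.
|d| = [6, 6, 4, 1, 2, 3, 5]
Step 2: Midrank |d_i| (ties get averaged ranks).
ranks: |6|->6.5, |6|->6.5, |4|->4, |1|->1, |2|->2, |3|->3, |5|->5
Step 3: Attach original signs; sum ranks with positive sign and with negative sign.
W+ = 6.5 + 4 + 1 = 11.5
W- = 6.5 + 2 + 3 + 5 = 16.5
(Check: W+ + W- = 28 should equal n(n+1)/2 = 28.)
Step 4: Test statistic W = min(W+, W-) = 11.5.
Step 5: Ties in |d|, so use the tie-corrected normal approximation.
        E[W] = n(n+1)/4 = 7*8/4 = 14.
        Tie groups: |d|=6 (t=2); sum(t^3 - t) = 6.
        Var[W] = n(n+1)(2n+1)/24 - sum(t^3-t)/48 = 840/24 - 6/48 = 34.875.
        z = (W - E[W]) / sqrt(Var[W]) = (11.5 - 14) / 5.9055 = -0.4233.
        Two-sided p = 2*Phi(z) = 0.672052.
Step 6: alpha = 0.05. fail to reject H0.

W+ = 11.5, W- = 16.5, W = min = 11.5, p = 0.672052, fail to reject H0.


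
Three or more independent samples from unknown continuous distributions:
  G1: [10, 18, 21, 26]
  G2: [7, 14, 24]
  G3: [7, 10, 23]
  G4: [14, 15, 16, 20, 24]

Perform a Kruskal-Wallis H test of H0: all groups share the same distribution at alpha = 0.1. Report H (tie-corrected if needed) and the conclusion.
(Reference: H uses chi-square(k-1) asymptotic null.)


Step 1: Combine all N = 15 observations and assign midranks.
sorted (value, group, rank): (7,G2,1.5), (7,G3,1.5), (10,G1,3.5), (10,G3,3.5), (14,G2,5.5), (14,G4,5.5), (15,G4,7), (16,G4,8), (18,G1,9), (20,G4,10), (21,G1,11), (23,G3,12), (24,G2,13.5), (24,G4,13.5), (26,G1,15)
Step 2: Sum ranks within each group.
R_1 = 38.5 (n_1 = 4)
R_2 = 20.5 (n_2 = 3)
R_3 = 17 (n_3 = 3)
R_4 = 44 (n_4 = 5)
Step 3: H = 12/(N(N+1)) * sum(R_i^2/n_i) - 3(N+1)
     = 12/(15*16) * (38.5^2/4 + 20.5^2/3 + 17^2/3 + 44^2/5) - 3*16
     = 0.050000 * 994.179 - 48
     = 1.708958.
Step 4: Ties present; correction factor C = 1 - 24/(15^3 - 15) = 0.992857. Corrected H = 1.708958 / 0.992857 = 1.721253.
Step 5: Under H0, H ~ chi^2(3); p-value = 0.632219.
Step 6: alpha = 0.1. fail to reject H0.

H = 1.7213, df = 3, p = 0.632219, fail to reject H0.


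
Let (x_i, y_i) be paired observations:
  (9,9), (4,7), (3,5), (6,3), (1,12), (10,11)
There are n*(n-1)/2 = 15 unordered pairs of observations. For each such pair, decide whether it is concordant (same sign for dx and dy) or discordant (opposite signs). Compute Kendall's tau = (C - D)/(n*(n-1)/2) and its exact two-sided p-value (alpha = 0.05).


Step 1: Enumerate the 15 unordered pairs (i,j) with i<j and classify each by sign(x_j-x_i) * sign(y_j-y_i).
  (1,2):dx=-5,dy=-2->C; (1,3):dx=-6,dy=-4->C; (1,4):dx=-3,dy=-6->C; (1,5):dx=-8,dy=+3->D
  (1,6):dx=+1,dy=+2->C; (2,3):dx=-1,dy=-2->C; (2,4):dx=+2,dy=-4->D; (2,5):dx=-3,dy=+5->D
  (2,6):dx=+6,dy=+4->C; (3,4):dx=+3,dy=-2->D; (3,5):dx=-2,dy=+7->D; (3,6):dx=+7,dy=+6->C
  (4,5):dx=-5,dy=+9->D; (4,6):dx=+4,dy=+8->C; (5,6):dx=+9,dy=-1->D
Step 2: C = 8, D = 7, total pairs = 15.
Step 3: tau = (C - D)/(n(n-1)/2) = (8 - 7)/15 = 0.066667.
Step 4: Exact two-sided p-value (enumerate n! = 720 permutations of y under H0): p = 1.000000.
Step 5: alpha = 0.05. fail to reject H0.

tau_b = 0.0667 (C=8, D=7), p = 1.000000, fail to reject H0.


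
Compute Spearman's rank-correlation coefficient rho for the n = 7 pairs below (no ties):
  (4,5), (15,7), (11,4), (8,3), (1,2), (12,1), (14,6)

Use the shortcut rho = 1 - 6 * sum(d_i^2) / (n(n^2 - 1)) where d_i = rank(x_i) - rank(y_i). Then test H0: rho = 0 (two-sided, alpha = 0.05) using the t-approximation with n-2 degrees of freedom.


Step 1: Rank x and y separately (midranks; no ties here).
rank(x): 4->2, 15->7, 11->4, 8->3, 1->1, 12->5, 14->6
rank(y): 5->5, 7->7, 4->4, 3->3, 2->2, 1->1, 6->6
Step 2: d_i = R_x(i) - R_y(i); compute d_i^2.
  (2-5)^2=9, (7-7)^2=0, (4-4)^2=0, (3-3)^2=0, (1-2)^2=1, (5-1)^2=16, (6-6)^2=0
sum(d^2) = 26.
Step 3: rho = 1 - 6*26 / (7*(7^2 - 1)) = 1 - 156/336 = 0.535714.
Step 4: Under H0, t = rho * sqrt((n-2)/(1-rho^2)) = 1.4186 ~ t(5).
Step 5: Two-sided p-value from the t-distribution with 5 df = 0.215217.
Step 6: alpha = 0.05. fail to reject H0.

rho = 0.5357, p = 0.215217, fail to reject H0 at alpha = 0.05.


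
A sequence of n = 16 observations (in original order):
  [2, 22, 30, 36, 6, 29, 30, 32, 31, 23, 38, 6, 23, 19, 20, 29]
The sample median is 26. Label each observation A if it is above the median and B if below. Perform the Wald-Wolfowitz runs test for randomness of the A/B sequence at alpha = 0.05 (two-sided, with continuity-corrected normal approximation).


Step 1: Compute median = 26; label A = above, B = below.
Labels in order: BBAABAAAABABBBBA  (n_A = 8, n_B = 8)
Step 2: Count runs R = 8.
Step 3: Under H0 (random ordering), E[R] = 2*n_A*n_B/(n_A+n_B) + 1 = 2*8*8/16 + 1 = 9.0000.
        Var[R] = 2*n_A*n_B*(2*n_A*n_B - n_A - n_B) / ((n_A+n_B)^2 * (n_A+n_B-1)) = 14336/3840 = 3.7333.
        SD[R] = 1.9322.
Step 4: Continuity-corrected z = (R + 0.5 - E[R]) / SD[R] = (8 + 0.5 - 9.0000) / 1.9322 = -0.2588.
Step 5: Two-sided p-value via normal approximation = 2*(1 - Phi(|z|)) = 0.795809.
Step 6: alpha = 0.05. fail to reject H0.

R = 8, z = -0.2588, p = 0.795809, fail to reject H0.


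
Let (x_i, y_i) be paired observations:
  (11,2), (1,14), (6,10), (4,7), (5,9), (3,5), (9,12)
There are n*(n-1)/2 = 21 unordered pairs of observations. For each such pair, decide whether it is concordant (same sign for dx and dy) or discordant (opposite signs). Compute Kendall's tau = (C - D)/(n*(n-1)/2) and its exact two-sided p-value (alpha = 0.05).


Step 1: Enumerate the 21 unordered pairs (i,j) with i<j and classify each by sign(x_j-x_i) * sign(y_j-y_i).
  (1,2):dx=-10,dy=+12->D; (1,3):dx=-5,dy=+8->D; (1,4):dx=-7,dy=+5->D; (1,5):dx=-6,dy=+7->D
  (1,6):dx=-8,dy=+3->D; (1,7):dx=-2,dy=+10->D; (2,3):dx=+5,dy=-4->D; (2,4):dx=+3,dy=-7->D
  (2,5):dx=+4,dy=-5->D; (2,6):dx=+2,dy=-9->D; (2,7):dx=+8,dy=-2->D; (3,4):dx=-2,dy=-3->C
  (3,5):dx=-1,dy=-1->C; (3,6):dx=-3,dy=-5->C; (3,7):dx=+3,dy=+2->C; (4,5):dx=+1,dy=+2->C
  (4,6):dx=-1,dy=-2->C; (4,7):dx=+5,dy=+5->C; (5,6):dx=-2,dy=-4->C; (5,7):dx=+4,dy=+3->C
  (6,7):dx=+6,dy=+7->C
Step 2: C = 10, D = 11, total pairs = 21.
Step 3: tau = (C - D)/(n(n-1)/2) = (10 - 11)/21 = -0.047619.
Step 4: Exact two-sided p-value (enumerate n! = 5040 permutations of y under H0): p = 1.000000.
Step 5: alpha = 0.05. fail to reject H0.

tau_b = -0.0476 (C=10, D=11), p = 1.000000, fail to reject H0.


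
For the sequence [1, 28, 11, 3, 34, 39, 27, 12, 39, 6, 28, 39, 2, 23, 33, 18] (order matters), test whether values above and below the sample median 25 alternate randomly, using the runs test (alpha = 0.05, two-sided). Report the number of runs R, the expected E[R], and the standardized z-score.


Step 1: Compute median = 25; label A = above, B = below.
Labels in order: BABBAAABABAABBAB  (n_A = 8, n_B = 8)
Step 2: Count runs R = 11.
Step 3: Under H0 (random ordering), E[R] = 2*n_A*n_B/(n_A+n_B) + 1 = 2*8*8/16 + 1 = 9.0000.
        Var[R] = 2*n_A*n_B*(2*n_A*n_B - n_A - n_B) / ((n_A+n_B)^2 * (n_A+n_B-1)) = 14336/3840 = 3.7333.
        SD[R] = 1.9322.
Step 4: Continuity-corrected z = (R - 0.5 - E[R]) / SD[R] = (11 - 0.5 - 9.0000) / 1.9322 = 0.7763.
Step 5: Two-sided p-value via normal approximation = 2*(1 - Phi(|z|)) = 0.437558.
Step 6: alpha = 0.05. fail to reject H0.

R = 11, z = 0.7763, p = 0.437558, fail to reject H0.


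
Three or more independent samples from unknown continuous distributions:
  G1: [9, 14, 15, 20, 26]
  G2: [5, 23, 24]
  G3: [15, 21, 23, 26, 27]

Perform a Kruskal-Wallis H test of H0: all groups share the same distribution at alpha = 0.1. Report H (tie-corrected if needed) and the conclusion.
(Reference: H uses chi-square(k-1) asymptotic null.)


Step 1: Combine all N = 13 observations and assign midranks.
sorted (value, group, rank): (5,G2,1), (9,G1,2), (14,G1,3), (15,G1,4.5), (15,G3,4.5), (20,G1,6), (21,G3,7), (23,G2,8.5), (23,G3,8.5), (24,G2,10), (26,G1,11.5), (26,G3,11.5), (27,G3,13)
Step 2: Sum ranks within each group.
R_1 = 27 (n_1 = 5)
R_2 = 19.5 (n_2 = 3)
R_3 = 44.5 (n_3 = 5)
Step 3: H = 12/(N(N+1)) * sum(R_i^2/n_i) - 3(N+1)
     = 12/(13*14) * (27^2/5 + 19.5^2/3 + 44.5^2/5) - 3*14
     = 0.065934 * 668.6 - 42
     = 2.083516.
Step 4: Ties present; correction factor C = 1 - 18/(13^3 - 13) = 0.991758. Corrected H = 2.083516 / 0.991758 = 2.100831.
Step 5: Under H0, H ~ chi^2(2); p-value = 0.349792.
Step 6: alpha = 0.1. fail to reject H0.

H = 2.1008, df = 2, p = 0.349792, fail to reject H0.


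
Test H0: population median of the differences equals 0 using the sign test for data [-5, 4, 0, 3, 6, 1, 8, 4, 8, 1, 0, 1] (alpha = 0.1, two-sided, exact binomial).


Step 1: Discard zero differences. Original n = 12; n_eff = number of nonzero differences = 10.
Nonzero differences (with sign): -5, +4, +3, +6, +1, +8, +4, +8, +1, +1
Step 2: Count signs: positive = 9, negative = 1.
Step 3: Under H0: P(positive) = 0.5, so the number of positives S ~ Bin(10, 0.5).
Step 4: Two-sided exact p-value = sum of Bin(10,0.5) probabilities at or below the observed probability = 0.021484.
Step 5: alpha = 0.1. reject H0.

n_eff = 10, pos = 9, neg = 1, p = 0.021484, reject H0.


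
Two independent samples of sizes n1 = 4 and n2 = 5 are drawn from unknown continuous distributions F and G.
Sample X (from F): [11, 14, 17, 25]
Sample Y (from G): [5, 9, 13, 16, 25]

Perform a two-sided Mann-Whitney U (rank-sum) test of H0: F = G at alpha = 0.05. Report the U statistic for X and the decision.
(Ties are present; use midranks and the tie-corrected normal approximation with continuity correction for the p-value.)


Step 1: Combine and sort all 9 observations; assign midranks.
sorted (value, group): (5,Y), (9,Y), (11,X), (13,Y), (14,X), (16,Y), (17,X), (25,X), (25,Y)
ranks: 5->1, 9->2, 11->3, 13->4, 14->5, 16->6, 17->7, 25->8.5, 25->8.5
Step 2: Rank sum for X: R1 = 3 + 5 + 7 + 8.5 = 23.5.
Step 3: U_X = R1 - n1(n1+1)/2 = 23.5 - 4*5/2 = 23.5 - 10 = 13.5.
       U_Y = n1*n2 - U_X = 20 - 13.5 = 6.5.
Step 4: Ties are present, so use the tie-corrected normal approximation (with continuity correction) for the p-value.
Step 5: p-value = 0.460558; compare to alpha = 0.05. fail to reject H0.

U_X = 13.5, p = 0.460558, fail to reject H0 at alpha = 0.05.


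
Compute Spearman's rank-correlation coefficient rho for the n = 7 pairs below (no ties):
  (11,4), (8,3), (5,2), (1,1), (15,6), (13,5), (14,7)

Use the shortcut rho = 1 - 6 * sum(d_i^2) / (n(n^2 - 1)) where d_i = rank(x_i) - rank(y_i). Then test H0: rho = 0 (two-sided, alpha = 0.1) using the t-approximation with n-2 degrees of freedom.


Step 1: Rank x and y separately (midranks; no ties here).
rank(x): 11->4, 8->3, 5->2, 1->1, 15->7, 13->5, 14->6
rank(y): 4->4, 3->3, 2->2, 1->1, 6->6, 5->5, 7->7
Step 2: d_i = R_x(i) - R_y(i); compute d_i^2.
  (4-4)^2=0, (3-3)^2=0, (2-2)^2=0, (1-1)^2=0, (7-6)^2=1, (5-5)^2=0, (6-7)^2=1
sum(d^2) = 2.
Step 3: rho = 1 - 6*2 / (7*(7^2 - 1)) = 1 - 12/336 = 0.964286.
Step 4: Under H0, t = rho * sqrt((n-2)/(1-rho^2)) = 8.1408 ~ t(5).
Step 5: Two-sided p-value from the t-distribution with 5 df = 0.000454.
Step 6: alpha = 0.1. reject H0.

rho = 0.9643, p = 0.000454, reject H0 at alpha = 0.1.
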